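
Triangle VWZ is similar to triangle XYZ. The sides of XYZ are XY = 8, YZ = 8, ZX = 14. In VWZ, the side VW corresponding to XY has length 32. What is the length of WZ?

k = 32/8 = 4. WZ = 4 * 8 = 32.

32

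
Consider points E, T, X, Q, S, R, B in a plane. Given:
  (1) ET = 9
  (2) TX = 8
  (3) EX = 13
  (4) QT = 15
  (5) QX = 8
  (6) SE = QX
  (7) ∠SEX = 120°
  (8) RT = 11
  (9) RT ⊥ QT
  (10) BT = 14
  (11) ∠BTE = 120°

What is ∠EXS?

From the given relations: SE = QX = 8.
Step 1: By the law of cosines on triangle XES: XS² = 13² + 8² − 2·13·8·cos(120°) = 337, so XS ≈ 18.36.
Step 2: By the inverse law of cosines on triangle EXS: cos(∠EXS) = (13² + 18.36² − 8²) / (2·13·18.36) = 442/477.3 = 0.926, so ∠EXS = 22.17°.

Therefore, the measure of angle ∠EXS = 22.17°.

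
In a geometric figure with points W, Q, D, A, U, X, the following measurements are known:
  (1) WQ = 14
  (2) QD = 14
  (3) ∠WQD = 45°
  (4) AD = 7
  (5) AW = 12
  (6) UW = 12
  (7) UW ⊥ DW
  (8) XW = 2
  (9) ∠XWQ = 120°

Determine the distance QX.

Step 1: By the law of cosines on triangle QWX: QX² = 14² + 2² − 2·14·2·cos(120°) = 228, so QX = 2·√57.

Therefore, the length of QX = 2·√57.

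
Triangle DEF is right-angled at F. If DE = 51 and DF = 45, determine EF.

Rearranging the Pythagorean theorem to solve for the unknown leg:
leg^2 = hypotenuse^2 - known_leg^2 = 2601 - 2025 = 576
leg = sqrt(576) = 24.

24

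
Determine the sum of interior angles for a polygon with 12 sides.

The sum of interior angles of an n-sided polygon is (n - 2) * 180.
For n = 12: (12 - 2) * 180 = 10 * 180 = 1800 degrees.

1800 degrees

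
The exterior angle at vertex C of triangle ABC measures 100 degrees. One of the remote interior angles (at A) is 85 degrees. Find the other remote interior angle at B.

By the exterior angle theorem: exterior angle = sum of remote interior angles.
100 = 85 + angle B
angle B = 100 - 85 = 15 degrees

15 degrees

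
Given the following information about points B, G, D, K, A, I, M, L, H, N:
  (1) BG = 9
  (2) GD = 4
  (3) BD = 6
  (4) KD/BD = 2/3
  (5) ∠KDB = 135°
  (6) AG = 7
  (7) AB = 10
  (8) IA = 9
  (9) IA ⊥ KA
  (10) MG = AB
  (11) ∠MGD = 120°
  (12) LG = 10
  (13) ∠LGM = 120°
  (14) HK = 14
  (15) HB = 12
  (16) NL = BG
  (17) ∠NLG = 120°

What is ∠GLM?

From the given relations: MG = AB = 10.
Step 1: By the law of cosines on triangle LGM: LM² = 10² + 10² − 2·10·10·cos(120°) = 300, so LM = 10·√3.
Step 2: By the inverse law of cosines on triangle GLM: cos(∠GLM) = (10² + (10·√3)² − 10²) / (2·10·10·√3) = 300/346.41 = 0.866, so ∠GLM = 30°.

Therefore, the measure of angle ∠GLM = 30°.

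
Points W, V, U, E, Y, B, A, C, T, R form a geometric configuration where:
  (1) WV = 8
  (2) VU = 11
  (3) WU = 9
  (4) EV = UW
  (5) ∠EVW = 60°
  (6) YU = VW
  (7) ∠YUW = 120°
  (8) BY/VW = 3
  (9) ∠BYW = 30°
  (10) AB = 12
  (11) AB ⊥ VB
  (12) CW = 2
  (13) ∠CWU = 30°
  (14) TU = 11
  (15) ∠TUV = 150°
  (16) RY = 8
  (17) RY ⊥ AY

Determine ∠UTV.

Step 1: By the law of cosines on triangle TUV: TV² = 11² + 11² − 2·11·11·cos(150°) = 451.58, so TV ≈ 21.25.
Step 2: By the inverse law of cosines on triangle UTV: cos(∠UTV) = (11² + 21.25² − 11²) / (2·11·21.25) = 451.58/467.51 = 0.9659, so ∠UTV = 15°.

Therefore, the measure of angle ∠UTV = 15°.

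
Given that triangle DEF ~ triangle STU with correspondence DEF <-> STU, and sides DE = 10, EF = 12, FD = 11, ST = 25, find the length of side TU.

k = 25/10 = 5/2. TU = 5/2 * 12 = 30.

30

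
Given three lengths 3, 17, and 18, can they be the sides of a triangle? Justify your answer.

Yes.
The triangle inequality requires that the sum of any two sides exceeds the third.
Here 3 + 17 = 20 > 18, so the condition is met.

Yes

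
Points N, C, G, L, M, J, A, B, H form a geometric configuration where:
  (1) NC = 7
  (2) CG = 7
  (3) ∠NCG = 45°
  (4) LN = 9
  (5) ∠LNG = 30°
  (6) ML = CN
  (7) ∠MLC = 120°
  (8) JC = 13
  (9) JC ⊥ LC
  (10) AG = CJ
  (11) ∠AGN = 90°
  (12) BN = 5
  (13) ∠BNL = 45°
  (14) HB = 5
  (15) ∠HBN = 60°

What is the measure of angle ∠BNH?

Step 1: By the law of cosines on triangle NBH: NH² = 5² + 5² − 2·5·5·cos(60°) = 25, so NH = 5.
Step 2: By the inverse law of cosines on triangle BNH: cos(∠BNH) = (5² + 5² − 5²) / (2·5·5) = 25/50 = 0.5, so ∠BNH = 60°.

Therefore, the measure of angle ∠BNH = 60°.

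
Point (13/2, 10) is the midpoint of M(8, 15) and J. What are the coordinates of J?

Using the midpoint formula: M = ((x1 + x2)/2, (y1 + y2)/2)
We know M = (13/2, 10) and M = (8, 15)
For x: 13/2 = (8 + x2)/2, so x2 = 2*13/2 - 8 = 5
For y: 10 = (15 + y2)/2, so y2 = 2*10 - 15 = 5
J = (5, 5)

(5, 5)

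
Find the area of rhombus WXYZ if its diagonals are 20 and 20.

Area of a rhombus = (d1 * d2) / 2
Area = (20 * 20) / 2
Area = 400 / 2
Area = 200

200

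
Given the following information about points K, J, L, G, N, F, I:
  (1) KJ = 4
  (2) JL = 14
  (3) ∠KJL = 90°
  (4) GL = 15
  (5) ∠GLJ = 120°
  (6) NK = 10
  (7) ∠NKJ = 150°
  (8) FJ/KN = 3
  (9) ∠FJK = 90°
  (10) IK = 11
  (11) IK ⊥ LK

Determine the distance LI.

Step 1: By the law of cosines on triangle LJK: LK² = 14² + 4² − 2·14·4·cos(90°) = 212, so LK = 2·√53.
Step 2: By the law of cosines on triangle LKI: LI² = (2·√53)² + 11² − 2·2·√53·11·cos(90°) = 333, so LI = 3·√37.

Therefore, the length of LI = 3·√37.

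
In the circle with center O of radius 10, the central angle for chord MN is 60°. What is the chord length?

Drop a perpendicular from the center to the chord, bisecting both the chord and the central angle.
Each half-chord = r sin(θ/2) = 10 sin(30°).
The full chord = 2 × 10 × sin(30°) = 10.

10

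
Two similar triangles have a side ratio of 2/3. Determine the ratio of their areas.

Area scales with the square of linear dimensions. If every length is multiplied by 2/3, then the area is multiplied by (2/3)^2 = 4/9.
The area ratio is 4:9.

4:9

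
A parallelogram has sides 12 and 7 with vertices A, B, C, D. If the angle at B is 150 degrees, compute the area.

The area of a parallelogram equals the product of two adjacent sides times the sine of the included angle.
This is because the height equals 7 * sin(150°) = 7/2.
Area = 12 * 7/2 = 42

42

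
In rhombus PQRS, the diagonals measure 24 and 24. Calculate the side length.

In a rhombus, the diagonals bisect each other perpendicularly, creating four congruent right triangles.
Each triangle has legs 12 (half of 24) and 12 (half of 24).
The hypotenuse of each right triangle is a side of the rhombus:
side = sqrt(12^2 + 12^2) = sqrt(288) = 12*sqrt(2)

12*sqrt(2)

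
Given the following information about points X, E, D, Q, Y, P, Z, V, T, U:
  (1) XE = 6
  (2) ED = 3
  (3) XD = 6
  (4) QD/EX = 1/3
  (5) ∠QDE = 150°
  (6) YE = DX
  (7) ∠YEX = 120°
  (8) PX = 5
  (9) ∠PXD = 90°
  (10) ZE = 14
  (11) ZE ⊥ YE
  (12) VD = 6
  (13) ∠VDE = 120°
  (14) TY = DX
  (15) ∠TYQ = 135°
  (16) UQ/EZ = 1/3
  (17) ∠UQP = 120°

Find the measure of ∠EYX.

From the given relations: YE = DX = 6.
Step 1: By the law of cosines on triangle YEX: YX² = 6² + 6² − 2·6·6·cos(120°) = 108, so YX = 6·√3.
Step 2: By the inverse law of cosines on triangle EYX: cos(∠EYX) = (6² + (6·√3)² − 6²) / (2·6·6·√3) = 108/124.71 = 0.866, so ∠EYX = 30°.

Therefore, the measure of angle ∠EYX = 30°.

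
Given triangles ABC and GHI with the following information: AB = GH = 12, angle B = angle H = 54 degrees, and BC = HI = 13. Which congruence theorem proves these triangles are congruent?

The given information matches SAS: Two pairs of corresponding sides and the included angle are equal (Side-Angle-Side).

SAS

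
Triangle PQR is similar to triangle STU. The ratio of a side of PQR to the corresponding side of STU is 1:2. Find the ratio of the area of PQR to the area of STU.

Area scales with the square of linear dimensions. If every length is multiplied by 1/2, then the area is multiplied by (1/2)^2 = 1/4.
The area ratio is 1:4.

1:4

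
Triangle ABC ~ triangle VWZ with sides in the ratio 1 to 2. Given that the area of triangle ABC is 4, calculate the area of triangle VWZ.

For similar figures, the area ratio equals the square of the side ratio.
Side ratio (ABC to VWZ) = 1:2, so area ratio = 1^2:2^2 = 1:4.
If the area of ABC is 4, then the area of VWZ = 4 * (4/1) = 16.

16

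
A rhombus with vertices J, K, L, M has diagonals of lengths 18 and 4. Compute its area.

Area of a rhombus = (d1 * d2) / 2
Area = (18 * 4) / 2
Area = 72 / 2
Area = 36

36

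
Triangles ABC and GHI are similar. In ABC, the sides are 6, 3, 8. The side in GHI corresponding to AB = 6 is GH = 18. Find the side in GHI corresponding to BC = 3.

Since the triangles are similar, the ratio of corresponding sides is constant.
Scale factor k = GH / AB = 18 / 6 = 3
HI = k * BC = 3 * 3 = 9

9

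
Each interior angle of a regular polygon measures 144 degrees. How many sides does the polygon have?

Each interior angle of a regular n-gon is (n - 2) * 180 / n.
Setting this equal to 144:
(n - 2) * 180 / n = 144
Each exterior angle = 180 - 144 = 36 degrees.
Since exterior angles sum to 360: n = 360 / 36 = 10.

10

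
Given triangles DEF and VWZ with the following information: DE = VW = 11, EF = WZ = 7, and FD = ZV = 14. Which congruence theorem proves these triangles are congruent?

Consider the given information: DE = VW = 11, EF = WZ = 7, and FD = ZV = 14
This is not AAS or HL: AAS requires two angles and a non-included side. HL only applies to right triangles with matching hypotenuse and leg.
The correct criterion is SSS. All three pairs of corresponding sides are equal (Side-Side-Side).

SSS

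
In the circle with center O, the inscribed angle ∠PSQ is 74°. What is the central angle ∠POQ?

By the inscribed angle theorem, the central angle is twice the inscribed angle.
Central angle = 2 × 74° = 148°

148°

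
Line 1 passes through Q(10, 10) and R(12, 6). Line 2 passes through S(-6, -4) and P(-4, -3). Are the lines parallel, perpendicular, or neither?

Slope of line 1: m1 = (6 - 10)/(12 - 10) = -4/2 = -2
Slope of line 2: m2 = (-3 - -4)/(-4 - -6) = 1/2 = 1/2
m1 * m2 = (-2) * (1/2) = -1 = -1, so the lines are perpendicular.

Perpendicular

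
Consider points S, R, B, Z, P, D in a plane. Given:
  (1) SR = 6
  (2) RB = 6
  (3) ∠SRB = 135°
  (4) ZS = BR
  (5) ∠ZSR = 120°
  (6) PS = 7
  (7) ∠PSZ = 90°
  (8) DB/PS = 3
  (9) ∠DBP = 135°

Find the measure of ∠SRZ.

From the given relations: ZS = BR = 6.
Step 1: By the law of cosines on triangle RSZ: RZ² = 6² + 6² − 2·6·6·cos(120°) = 108, so RZ = 6·√3.
Step 2: By the inverse law of cosines on triangle SRZ: cos(∠SRZ) = (6² + (6·√3)² − 6²) / (2·6·6·√3) = 108/124.71 = 0.866, so ∠SRZ = 30°.

Therefore, the measure of angle ∠SRZ = 30°.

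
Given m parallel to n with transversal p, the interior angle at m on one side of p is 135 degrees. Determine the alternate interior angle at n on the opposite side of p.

Alternate interior angles are equal: 135 degrees.

135 degrees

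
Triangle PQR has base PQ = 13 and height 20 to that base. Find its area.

A triangle's area is half the area of a rectangle with the same base and height.
Area = (1/2) * 13 * 20 = 130.

130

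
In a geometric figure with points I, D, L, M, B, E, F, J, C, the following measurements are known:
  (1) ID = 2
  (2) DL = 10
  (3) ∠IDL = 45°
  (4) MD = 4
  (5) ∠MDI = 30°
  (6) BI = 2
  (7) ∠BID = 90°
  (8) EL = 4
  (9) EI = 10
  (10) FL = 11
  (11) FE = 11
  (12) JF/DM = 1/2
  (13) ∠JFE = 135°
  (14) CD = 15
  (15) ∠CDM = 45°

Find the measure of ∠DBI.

Step 1: By the law of cosines on triangle BID: BD² = 2² + 2² − 2·2·2·cos(90°) = 8, so BD = 2·√2.
Step 2: By the inverse law of cosines on triangle DBI: cos(∠DBI) = ((2·√2)² + 2² − 2²) / (2·2·√2·2) = 8/11.31 = 0.7071, so ∠DBI = 45°.

Therefore, the measure of angle ∠DBI = 45°.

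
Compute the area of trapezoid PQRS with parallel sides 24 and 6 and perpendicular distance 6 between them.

Area of a trapezoid = (base1 + base2) * height / 2
Area = (24 + 6) * 6 / 2
Area = 30 * 6 / 2
Area = 180 / 2
Area = 90

90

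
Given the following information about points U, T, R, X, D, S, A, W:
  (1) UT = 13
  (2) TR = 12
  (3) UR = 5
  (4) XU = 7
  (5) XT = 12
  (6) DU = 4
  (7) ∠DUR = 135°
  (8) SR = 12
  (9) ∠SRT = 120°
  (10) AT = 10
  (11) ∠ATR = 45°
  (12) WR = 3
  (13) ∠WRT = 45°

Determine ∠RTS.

Step 1: By the law of cosines on triangle TRS: TS² = 12² + 12² − 2·12·12·cos(120°) = 432, so TS = 12·√3.
Step 2: By the inverse law of cosines on triangle RTS: cos(∠RTS) = (12² + (12·√3)² − 12²) / (2·12·12·√3) = 432/498.83 = 0.866, so ∠RTS = 30°.

Therefore, the measure of angle ∠RTS = 30°.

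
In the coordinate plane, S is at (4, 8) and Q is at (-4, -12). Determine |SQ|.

d = sqrt((-4 - 4)^2 + (-12 - 8)^2)
d = sqrt(-8^2 + -20^2)
d = sqrt(64 + 400)
d = sqrt(464) = 4*sqrt(29)

4*sqrt(29)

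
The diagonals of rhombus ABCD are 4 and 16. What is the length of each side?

The diagonals of a rhombus bisect each other at right angles.
Half-diagonals: 4/2 = 2 and 16/2 = 8
side = sqrt(2^2 + 8^2)
side = sqrt(4 + 64)
side = sqrt(68) = 2*sqrt(17)

2*sqrt(17)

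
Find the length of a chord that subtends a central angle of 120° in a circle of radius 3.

Drop a perpendicular from the center to the chord, bisecting both the chord and the central angle.
Each half-chord = r sin(θ/2) = 3 sin(60°).
The full chord = 2 × 3 × sin(60°) = 3*sqrt(3).

3*sqrt(3)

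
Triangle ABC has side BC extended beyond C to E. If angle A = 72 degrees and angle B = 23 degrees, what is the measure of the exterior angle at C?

By the exterior angle theorem, an exterior angle of a triangle equals the sum of the two remote interior angles.
Exterior angle = angle A + angle B
Exterior angle = 72 + 23 = 95 degrees

95 degrees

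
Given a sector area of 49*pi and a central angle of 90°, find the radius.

The sector covers 90°/360° = 1/4 of the full circle.
Full circle area = 49*pi / 1/4 = 196*pi.
Since full area = πr², we get r² = 196*pi/π = 196, so r = 14.

14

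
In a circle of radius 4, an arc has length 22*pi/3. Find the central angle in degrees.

Arc length L = 2πr × θ/360, so θ = 360L / (2πr).
θ = 360 × 22*pi/3 / (2π × 4)
θ = 330°
θ = 330°

330°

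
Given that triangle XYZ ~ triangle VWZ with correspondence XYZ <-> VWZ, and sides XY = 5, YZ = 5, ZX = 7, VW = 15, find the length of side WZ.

Similar triangles have proportional sides. Setting up the proportion:
VW / XY = WZ / YZ
15 / 5 = WZ / 5
WZ = 5 * 15 / 5 = 15.

15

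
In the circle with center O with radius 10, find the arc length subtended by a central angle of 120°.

Arc length = 2πr × θ/360
= 2π × 10 × 1/3
= 20*pi/3

20*pi/3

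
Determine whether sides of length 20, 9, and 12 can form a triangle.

Check all three triangle inequalities:
20 + 9 = 29 > 12 ✓
20 + 12 = 32 > 9 ✓
9 + 12 = 21 > 20 ✓
All conditions hold, so these sides form a valid triangle.

Yes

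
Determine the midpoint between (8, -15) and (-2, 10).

The midpoint is the average of the coordinates:
x: (8 + -2)/2 = 3
y: (-15 + 10)/2 = -5/2
Midpoint = (3, -5/2)

(3, -5/2)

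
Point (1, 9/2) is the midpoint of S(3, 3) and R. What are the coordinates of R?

Using the midpoint formula: M = ((x1 + x2)/2, (y1 + y2)/2)
We know M = (1, 9/2) and S = (3, 3)
For x: 1 = (3 + x2)/2, so x2 = 2*1 - 3 = -1
For y: 9/2 = (3 + y2)/2, so y2 = 2*9/2 - 3 = 6
R = (-1, 6)

(-1, 6)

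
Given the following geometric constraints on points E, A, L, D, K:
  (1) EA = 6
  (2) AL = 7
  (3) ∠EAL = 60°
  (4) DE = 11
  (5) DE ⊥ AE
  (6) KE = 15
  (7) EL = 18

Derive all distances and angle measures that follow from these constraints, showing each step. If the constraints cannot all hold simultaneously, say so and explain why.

These constraints are not satisfiable: by the triangle inequality in triangle AEL, (1) EA = 6 and (2) AL = 7 force EL ≤ 6 + 7 = 13, but (7) says EL = 18. No planar figure meets all of them, so nothing further can be derived.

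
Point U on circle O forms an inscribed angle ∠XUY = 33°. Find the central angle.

By the inscribed angle theorem, the central angle is twice the inscribed angle.
Central angle = 2 × 33° = 66°

66°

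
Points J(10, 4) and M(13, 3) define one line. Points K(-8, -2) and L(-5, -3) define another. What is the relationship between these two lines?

Slope of line 1: m1 = (3 - 4)/(13 - 10) = -1/3 = -1/3
Slope of line 2: m2 = (-3 - -2)/(-5 - -8) = -1/3 = -1/3
Two lines are parallel if and only if they have equal slopes (or both are vertical).
Here m1 = m2 = -1/3, confirming the lines are parallel.

Parallel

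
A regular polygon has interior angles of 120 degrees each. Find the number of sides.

The exterior angle is the supplement of the interior angle: 180 - 120 = 60 degrees.
Since the exterior angles of any convex polygon sum to 360 degrees, the number of sides is 360 / 60 = 6.

6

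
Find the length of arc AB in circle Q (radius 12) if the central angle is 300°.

Arc length = 2π(12)(5/6) = 20*pi

20*pi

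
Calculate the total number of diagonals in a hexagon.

Each of the 6 vertices connects to 3 non-adjacent vertices via diagonals.
Total connections = 6 × 3 = 18, but each diagonal is counted twice.
Number of diagonals = 18 / 2 = 9.

9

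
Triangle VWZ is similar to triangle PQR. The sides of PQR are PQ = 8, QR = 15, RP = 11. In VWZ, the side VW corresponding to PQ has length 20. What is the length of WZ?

Since the triangles are similar, the ratio of corresponding sides is constant.
Scale factor k = VW / PQ = 20 / 8 = 5/2
WZ = k * QR = 5/2 * 15 = 75/2

75/2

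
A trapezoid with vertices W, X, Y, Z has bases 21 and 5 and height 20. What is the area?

Area = (21 + 5) * 20 / 2 = 520 / 2 = 260

260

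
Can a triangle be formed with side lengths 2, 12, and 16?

No.
The triangle inequality is violated: 2 + 12 = 14 ≤ 16.
These lengths cannot form a triangle.

No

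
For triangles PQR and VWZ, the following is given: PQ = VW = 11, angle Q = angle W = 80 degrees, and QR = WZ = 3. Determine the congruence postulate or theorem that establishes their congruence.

The given information matches SAS: Two pairs of corresponding sides and the included angle are equal (Side-Angle-Side).

SAS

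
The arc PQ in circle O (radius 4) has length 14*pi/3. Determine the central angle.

Arc length L = 2πr × θ/360, so θ = 360L / (2πr).
θ = 360 × 14*pi/3 / (2π × 4)
θ = 210°
θ = 210°

210°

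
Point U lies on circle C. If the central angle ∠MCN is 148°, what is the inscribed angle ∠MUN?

Inscribed angle = 148° / 2 = 74° (inscribed angle theorem).

74°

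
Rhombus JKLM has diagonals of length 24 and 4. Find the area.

The diagonals of a rhombus divide it into four right triangles.
Each triangle has legs 24/ 2 = 12 and 4/2 = 2, so each has area (1/2)*12*2 = 12.
Four such triangles give total area = (d1 * d2) / 2 = 48.

48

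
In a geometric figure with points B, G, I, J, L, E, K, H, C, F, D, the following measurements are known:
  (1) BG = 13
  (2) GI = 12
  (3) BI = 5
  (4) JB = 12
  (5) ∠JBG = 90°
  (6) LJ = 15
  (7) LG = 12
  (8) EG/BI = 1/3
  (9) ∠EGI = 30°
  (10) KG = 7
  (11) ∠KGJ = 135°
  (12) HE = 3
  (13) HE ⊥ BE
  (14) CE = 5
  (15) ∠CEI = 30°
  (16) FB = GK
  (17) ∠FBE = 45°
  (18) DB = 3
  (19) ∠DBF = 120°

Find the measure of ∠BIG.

Step 1: By the inverse law of cosines on triangle BIG: cos(∠BIG) = (5² + 12² − 13²) / (2·5·12) = 0/120 = 0, so ∠BIG = 90°.

Therefore, the measure of angle ∠BIG = 90°.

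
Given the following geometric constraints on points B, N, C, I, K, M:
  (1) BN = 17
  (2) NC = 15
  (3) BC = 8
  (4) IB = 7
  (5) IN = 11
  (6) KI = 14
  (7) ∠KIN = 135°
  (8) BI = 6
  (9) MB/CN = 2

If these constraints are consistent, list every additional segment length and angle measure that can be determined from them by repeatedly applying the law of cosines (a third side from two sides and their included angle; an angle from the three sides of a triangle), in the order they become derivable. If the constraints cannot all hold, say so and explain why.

These constraints are not satisfiable: (4) IB = 7 and (8) BI = 6 assign two different lengths to the same segment. No planar figure meets all of them, so nothing further can be derived.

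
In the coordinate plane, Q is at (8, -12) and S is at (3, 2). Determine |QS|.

d = sqrt((-5)^2 + (14)^2) = sqrt(221)

sqrt(221)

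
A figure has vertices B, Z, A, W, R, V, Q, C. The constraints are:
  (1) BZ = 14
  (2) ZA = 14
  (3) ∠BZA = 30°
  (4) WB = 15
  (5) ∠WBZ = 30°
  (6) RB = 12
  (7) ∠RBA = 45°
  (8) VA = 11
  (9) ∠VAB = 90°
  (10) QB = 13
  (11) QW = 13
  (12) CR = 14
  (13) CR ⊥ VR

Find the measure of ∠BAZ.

Step 1: By the law of cosines on triangle AZB: AB² = 14² + 14² − 2·14·14·cos(30°) = 52.52, so AB ≈ 7.25.
Step 2: By the inverse law of cosines on triangle BAZ: cos(∠BAZ) = (7.25² + 14² − 14²) / (2·7.25·14) = 52.52/202.91 = 0.2588, so ∠BAZ = 75°.

Therefore, the measure of angle ∠BAZ = 75°.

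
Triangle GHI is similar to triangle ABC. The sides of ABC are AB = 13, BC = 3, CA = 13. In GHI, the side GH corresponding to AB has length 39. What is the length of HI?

Since the triangles are similar, the ratio of corresponding sides is constant.
Scale factor k = GH / AB = 39 / 13 = 3
HI = k * BC = 3 * 3 = 9

9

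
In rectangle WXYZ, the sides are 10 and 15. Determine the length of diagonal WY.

d = sqrt(10^2 + 15^2) = sqrt(325) = 5*sqrt(13)

5*sqrt(13)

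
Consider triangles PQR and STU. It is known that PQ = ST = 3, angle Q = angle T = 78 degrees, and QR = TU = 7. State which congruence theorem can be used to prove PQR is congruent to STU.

The given information provides:
PQ = ST = 3, angle Q = angle T = 78 degrees, and QR = TU = 7
This matches the SAS congruence theorem.
Two pairs of corresponding sides and the included angle are equal (Side-Angle-Side).

SAS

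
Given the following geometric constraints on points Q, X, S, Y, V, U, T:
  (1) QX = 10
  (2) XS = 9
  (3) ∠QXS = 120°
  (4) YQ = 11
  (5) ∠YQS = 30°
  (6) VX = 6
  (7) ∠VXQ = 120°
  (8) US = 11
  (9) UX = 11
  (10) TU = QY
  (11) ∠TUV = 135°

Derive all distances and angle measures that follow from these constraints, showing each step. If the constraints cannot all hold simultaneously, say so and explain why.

The constraints are consistent.

From the given relations:
  TU = QY = 11

Step 1: From QX = 10, XS = 9, and ∠QXS = 120°, by the law of cosines:
  QS² = QX² + XS² - 2·QX·XS·cos(120°) = 100 + 81 + 90 = 271
  QS ≈ 16.46

Step 2: From QX = 10, XV = 6, and ∠QXV = 120°, by the law of cosines:
  QV² = QX² + XV² - 2·QX·XV·cos(120°) = 100 + 36 + 60 = 196
  QV = 14

Step 3: From XS = 9, XU = 11, SU = 11, by the inverse law of cosines:
  cos(∠SXU) = (XS² + XU² - SU²) / (2·XS·XU)
  ∠SXU = 65.85°

Step 4: From SU = 11, SX = 9, UX = 11, by the inverse law of cosines:
  cos(∠USX) = (SU² + SX² - UX²) / (2·SU·SX)
  ∠USX = 65.85°

Step 5: From US = 11, UX = 11, SX = 9, by the inverse law of cosines:
  cos(∠SUX) = (US² + UX² - SX²) / (2·US·UX)
  ∠SUX = 48.3°

Step 6: From SQ = 16.46, QY = 11, and ∠SQY = 30°, by the law of cosines:
  SY² = SQ² + QY² - 2·SQ·QY·cos(30°) = 271 + 121 - 313.6 = 78.36
  SY ≈ 8.85

Step 7: From QS = 16.46, QX = 10, SX = 9, by the inverse law of cosines:
  cos(∠SQX) = (QS² + QX² - SX²) / (2·QS·QX)
  ∠SQX = 28.26°

Step 8: From QV = 14, QX = 10, VX = 6, by the inverse law of cosines:
  cos(∠VQX) = (QV² + QX² - VX²) / (2·QV·QX)
  ∠VQX = 21.79°

Step 9: From SQ = 16.46, SX = 9, QX = 10, by the inverse law of cosines:
  cos(∠QSX) = (SQ² + SX² - QX²) / (2·SQ·SX)
  ∠QSX = 31.74°

Step 10: From VQ = 14, VX = 6, QX = 10, by the inverse law of cosines:
  cos(∠QVX) = (VQ² + VX² - QX²) / (2·VQ·VX)
  ∠QVX = 38.21°

Step 11: From SQ = 16.46, SY = 8.85, QY = 11, by the inverse law of cosines:
  cos(∠QSY) = (SQ² + SY² - QY²) / (2·SQ·SY)
  ∠QSY = 38.41°

Step 12: From YQ = 11, YS = 8.85, QS = 16.46, by the inverse law of cosines:
  cos(∠QYS) = (YQ² + YS² - QS²) / (2·YQ·YS)
  ∠QYS = 111.59°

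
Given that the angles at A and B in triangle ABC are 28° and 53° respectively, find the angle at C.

angle C = 180 - 28 - 53 = 99 degrees.

99 degrees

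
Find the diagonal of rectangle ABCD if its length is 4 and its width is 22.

d = sqrt(4^2 + 22^2) = sqrt(500) = 10*sqrt(5)

10*sqrt(5)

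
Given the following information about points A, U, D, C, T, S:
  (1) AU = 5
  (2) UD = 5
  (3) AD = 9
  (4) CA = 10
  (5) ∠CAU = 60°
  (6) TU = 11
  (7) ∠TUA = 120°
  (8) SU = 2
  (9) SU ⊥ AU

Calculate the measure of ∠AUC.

Step 1: By the law of cosines on triangle UAC: UC² = 5² + 10² − 2·5·10·cos(60°) = 75, so UC = 5·√3.
Step 2: By the inverse law of cosines on triangle AUC: cos(∠AUC) = (5² + (5·√3)² − 10²) / (2·5·5·√3) = 0/86.6 = 0, so ∠AUC = 90°.

Therefore, the measure of angle ∠AUC = 90°.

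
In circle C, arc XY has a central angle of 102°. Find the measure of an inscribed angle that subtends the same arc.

An inscribed angle intercepts an arc from a point on the circle, while the central angle intercepts the same arc from the center.
The inscribed angle is always half the central angle: 102° / 2 = 51°.

51°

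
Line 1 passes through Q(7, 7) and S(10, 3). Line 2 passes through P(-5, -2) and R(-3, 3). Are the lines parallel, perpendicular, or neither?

Slope of line 1: m1 = (3 - 7)/(10 - 7) = -4/3 = -4/3
Slope of line 2: m2 = (3 - -2)/(-3 - -5) = 5/2 = 5/2
For parallel lines we need equal slopes: -4/3 != 5/2.
For perpendicular lines we need m1*m2 = -1: (-4/3)(5/2) = -10/3 != -1.
Since neither condition holds, the lines are neither parallel nor perpendicular.

Neither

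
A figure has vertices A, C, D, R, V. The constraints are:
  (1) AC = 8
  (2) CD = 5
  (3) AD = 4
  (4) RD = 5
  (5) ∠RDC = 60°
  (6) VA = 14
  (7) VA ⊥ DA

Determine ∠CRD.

Step 1: By the law of cosines on triangle RDC: RC² = 5² + 5² − 2·5·5·cos(60°) = 25, so RC = 5.
Step 2: By the inverse law of cosines on triangle CRD: cos(∠CRD) = (5² + 5² − 5²) / (2·5·5) = 25/50 = 0.5, so ∠CRD = 60°.

Therefore, the measure of angle ∠CRD = 60°.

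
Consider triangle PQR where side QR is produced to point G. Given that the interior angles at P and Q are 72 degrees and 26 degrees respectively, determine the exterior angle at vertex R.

The interior angle at R is 180 - 72 - 26 = 82 degrees.
The exterior angle and interior angle at R are supplementary:
Exterior angle = 180 - 82 = 98 degrees.

98 degrees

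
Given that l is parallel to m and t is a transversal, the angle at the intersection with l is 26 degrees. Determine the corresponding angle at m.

When a transversal crosses parallel lines, angles in the same position at each intersection are called corresponding angles.
These are always equal, so the answer is 26 degrees.

26 degrees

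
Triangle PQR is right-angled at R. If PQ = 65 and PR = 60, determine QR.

Rearranging the Pythagorean theorem to solve for the unknown leg:
leg^2 = hypotenuse^2 - known_leg^2 = 4225 - 3600 = 625
leg = sqrt(625) = 25.

25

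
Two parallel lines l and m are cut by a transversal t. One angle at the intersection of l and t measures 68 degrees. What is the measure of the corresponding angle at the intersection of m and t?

Corresponding angles are equal: 68 degrees.

68 degrees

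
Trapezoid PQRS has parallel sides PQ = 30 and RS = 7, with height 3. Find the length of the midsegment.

The midsegment of a trapezoid = (base1 + base2) / 2
midsegment = (30 + 7) / 2
midsegment = 37 / 2
midsegment = 37/2

37/2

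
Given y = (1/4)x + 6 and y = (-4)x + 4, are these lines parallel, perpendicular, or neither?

Slope of line 1: m1 = 1/4
Slope of line 2: m2 = -4
m1 * m2 = -1, so perpendicular.

Perpendicular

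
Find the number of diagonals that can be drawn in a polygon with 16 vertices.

Each of the 16 vertices connects to 13 non-adjacent vertices via diagonals.
Total connections = 16 × 13 = 208, but each diagonal is counted twice.
Number of diagonals = 208 / 2 = 104.

104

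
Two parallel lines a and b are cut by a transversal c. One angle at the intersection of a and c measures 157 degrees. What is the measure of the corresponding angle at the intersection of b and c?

Corresponding angles are equal: 157 degrees.

157 degrees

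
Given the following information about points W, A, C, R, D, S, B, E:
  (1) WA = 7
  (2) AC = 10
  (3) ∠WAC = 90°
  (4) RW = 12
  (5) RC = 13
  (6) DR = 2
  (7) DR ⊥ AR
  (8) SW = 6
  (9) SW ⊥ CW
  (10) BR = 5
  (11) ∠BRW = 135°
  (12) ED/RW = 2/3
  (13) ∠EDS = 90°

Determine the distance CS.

Step 1: By the law of cosines on triangle CAW: CW² = 10² + 7² − 2·10·7·cos(90°) = 149, so CW = √149.
Step 2: By the law of cosines on triangle CWS: CS² = √149² + 6² − 2·√149·6·cos(90°) = 185, so CS = √185.

Therefore, the length of CS = √185.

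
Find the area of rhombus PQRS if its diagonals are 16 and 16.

The diagonals of a rhombus divide it into four right triangles.
Each triangle has legs 16/ 2 = 8 and 16/2 = 8, so each has area (1/2)*8*8 = 32.
Four such triangles give total area = (d1 * d2) / 2 = 128.

128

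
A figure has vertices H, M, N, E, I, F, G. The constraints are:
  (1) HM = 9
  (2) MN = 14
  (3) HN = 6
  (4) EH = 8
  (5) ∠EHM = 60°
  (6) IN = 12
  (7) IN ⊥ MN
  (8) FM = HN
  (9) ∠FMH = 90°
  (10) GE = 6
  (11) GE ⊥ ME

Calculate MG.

Step 1: By the law of cosines on triangle EHM: EM² = 8² + 9² − 2·8·9·cos(60°) = 73, so EM = √73.
Step 2: By the law of cosines on triangle MEG: MG² = √73² + 6² − 2·√73·6·cos(90°) = 109, so MG = √109.

Therefore, the length of MG = √109.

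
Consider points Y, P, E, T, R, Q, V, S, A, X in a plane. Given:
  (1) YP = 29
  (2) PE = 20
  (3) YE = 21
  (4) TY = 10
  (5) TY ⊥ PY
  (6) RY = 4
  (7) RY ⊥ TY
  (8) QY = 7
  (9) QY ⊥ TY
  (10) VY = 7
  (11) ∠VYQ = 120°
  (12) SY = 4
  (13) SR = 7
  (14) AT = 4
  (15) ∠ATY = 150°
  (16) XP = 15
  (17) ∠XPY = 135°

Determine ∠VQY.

Step 1: By the law of cosines on triangle QYV: QV² = 7² + 7² − 2·7·7·cos(120°) = 147, so QV = 7·√3.
Step 2: By the inverse law of cosines on triangle VQY: cos(∠VQY) = ((7·√3)² + 7² − 7²) / (2·7·√3·7) = 147/169.74 = 0.866, so ∠VQY = 30°.

Therefore, the measure of angle ∠VQY = 30°.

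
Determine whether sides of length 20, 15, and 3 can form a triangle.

No.
The triangle inequality is violated: 15 + 3 = 18 ≤ 20.
These lengths cannot form a triangle.

No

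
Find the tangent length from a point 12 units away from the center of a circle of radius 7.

Let T be the point of tangency. Then CT ⊥ AT (radius ⊥ tangent).
In right triangle CTA: CA² = CT² + AT²
12² = 7² + AT²
AT² = 95, AT = sqrt(95)

sqrt(95)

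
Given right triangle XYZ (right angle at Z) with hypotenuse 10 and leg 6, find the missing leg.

By the Pythagorean theorem: YZ^2 = XY^2 - XZ^2
YZ^2 = 10^2 - 6^2 = 100 - 36 = 64
YZ = sqrt(64) = 8

8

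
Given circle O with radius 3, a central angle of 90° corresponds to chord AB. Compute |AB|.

Chord = 2(3) sin(45°) = 3*sqrt(2)

3*sqrt(2)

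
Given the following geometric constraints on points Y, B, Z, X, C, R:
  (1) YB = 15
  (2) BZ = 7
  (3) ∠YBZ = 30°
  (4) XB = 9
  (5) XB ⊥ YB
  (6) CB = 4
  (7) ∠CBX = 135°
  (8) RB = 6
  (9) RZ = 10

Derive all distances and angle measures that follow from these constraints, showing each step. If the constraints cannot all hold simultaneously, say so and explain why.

The constraints are consistent.

Step 1: From YB = 15, BZ = 7, and ∠YBZ = 30°, by the law of cosines:
  YZ² = YB² + BZ² - 2·YB·BZ·cos(30°) = 225 + 49 - 181.9 = 92.13
  YZ ≈ 9.6

Step 2: From YB = 15, BX = 9, and ∠YBX = 90°, by the law of cosines:
  YX² = YB² + BX² - 2·YB·BX·cos(90°) = 225 + 81 - 0 = 306
  YX = 3·√34

Step 3: From XB = 9, BC = 4, and ∠XBC = 135°, by the law of cosines:
  XC² = XB² + BC² - 2·XB·BC·cos(135°) = 81 + 16 + 50.91 = 147.9
  XC ≈ 12.16

Step 4: From BR = 6, BZ = 7, RZ = 10, by the inverse law of cosines:
  cos(∠RBZ) = (BR² + BZ² - RZ²) / (2·BR·BZ)
  ∠RBZ = 100.29°

Step 5: From ZB = 7, ZR = 10, BR = 6, by the inverse law of cosines:
  cos(∠BZR) = (ZB² + ZR² - BR²) / (2·ZB·ZR)
  ∠BZR = 36.18°

Step 6: From RB = 6, RZ = 10, BZ = 7, by the inverse law of cosines:
  cos(∠BRZ) = (RB² + RZ² - BZ²) / (2·RB·RZ)
  ∠BRZ = 43.53°

Step 7: From YB = 15, YX = 3·√34, BX = 9, by the inverse law of cosines:
  cos(∠BYX) = (YB² + YX² - BX²) / (2·YB·YX)
  ∠BYX = 30.96°

Step 8: From YB = 15, YZ = 9.6, BZ = 7, by the inverse law of cosines:
  cos(∠BYZ) = (YB² + YZ² - BZ²) / (2·YB·YZ)
  ∠BYZ = 21.39°

Step 9: From ZB = 7, ZY = 9.6, BY = 15, by the inverse law of cosines:
  cos(∠BZY) = (ZB² + ZY² - BY²) / (2·ZB·ZY)
  ∠BZY = 128.61°

Step 10: From XB = 9, XC = 12.16, BC = 4, by the inverse law of cosines:
  cos(∠BXC) = (XB² + XC² - BC²) / (2·XB·XC)
  ∠BXC = 13.45°

Step 11: From XB = 9, XY = 3·√34, BY = 15, by the inverse law of cosines:
  cos(∠BXY) = (XB² + XY² - BY²) / (2·XB·XY)
  ∠BXY = 59.04°

Step 12: From CB = 4, CX = 12.16, BX = 9, by the inverse law of cosines:
  cos(∠BCX) = (CB² + CX² - BX²) / (2·CB·CX)
  ∠BCX = 31.55°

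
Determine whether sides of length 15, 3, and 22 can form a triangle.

Check the triangle inequality: 15 + 3 = 18 ≤ 22.
Since the sum of two sides does not exceed the third, no triangle can be formed.

No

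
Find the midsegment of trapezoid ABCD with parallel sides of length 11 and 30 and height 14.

midsegment = (11 + 30) / 2 = 41 / 2 = 41/2

41/2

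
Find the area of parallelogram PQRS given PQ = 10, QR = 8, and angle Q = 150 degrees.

Area = 10 * 8 * sin(150°) = 80 * 1/2 = 40

40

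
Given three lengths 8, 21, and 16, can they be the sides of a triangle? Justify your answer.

Check all three triangle inequalities:
8 + 21 = 29 > 16 ✓
8 + 16 = 24 > 21 ✓
21 + 16 = 37 > 8 ✓
All conditions hold, so these sides form a valid triangle.

Yes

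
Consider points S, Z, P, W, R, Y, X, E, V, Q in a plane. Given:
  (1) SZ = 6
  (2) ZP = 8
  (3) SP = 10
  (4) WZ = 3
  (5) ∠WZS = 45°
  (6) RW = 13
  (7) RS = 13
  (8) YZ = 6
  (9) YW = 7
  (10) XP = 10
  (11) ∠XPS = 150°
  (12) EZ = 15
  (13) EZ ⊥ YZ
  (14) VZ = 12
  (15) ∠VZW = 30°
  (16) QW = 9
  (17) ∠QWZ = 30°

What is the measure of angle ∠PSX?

Step 1: By the law of cosines on triangle SPX: SX² = 10² + 10² − 2·10·10·cos(150°) = 373.21, so SX ≈ 19.32.
Step 2: By the inverse law of cosines on triangle PSX: cos(∠PSX) = (10² + 19.32² − 10²) / (2·10·19.32) = 373.21/386.37 = 0.9659, so ∠PSX = 15°.

Therefore, the measure of angle ∠PSX = 15°.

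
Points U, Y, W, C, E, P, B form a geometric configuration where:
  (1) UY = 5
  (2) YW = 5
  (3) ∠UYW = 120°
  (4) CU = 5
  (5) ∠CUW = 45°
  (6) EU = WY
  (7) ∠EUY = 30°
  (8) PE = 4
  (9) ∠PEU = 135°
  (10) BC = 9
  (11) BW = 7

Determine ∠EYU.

From the given relations: EU = WY = 5.
Step 1: By the law of cosines on triangle YUE: YE² = 5² + 5² − 2·5·5·cos(30°) = 6.7, so YE ≈ 2.59.
Step 2: By the inverse law of cosines on triangle EYU: cos(∠EYU) = (2.59² + 5² − 5²) / (2·2.59·5) = 6.7/25.88 = 0.2588, so ∠EYU = 75°.

Therefore, the measure of angle ∠EYU = 75°.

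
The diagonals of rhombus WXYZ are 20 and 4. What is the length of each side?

Half-diagonals are 10 and 2. side = sqrt(10^2 + 2^2) = sqrt(104) = 2*sqrt(26)

2*sqrt(26)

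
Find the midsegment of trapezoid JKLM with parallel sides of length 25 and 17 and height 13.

The midsegment of a trapezoid = (base1 + base2) / 2
midsegment = (25 + 17) / 2
midsegment = 42 / 2
midsegment = 21

21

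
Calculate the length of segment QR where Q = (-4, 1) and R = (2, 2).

d = sqrt((6)^2 + (1)^2) = sqrt(37)

sqrt(37)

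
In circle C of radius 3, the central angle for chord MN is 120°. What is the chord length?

Chord = 2(3) sin(60°) = 3*sqrt(3)

3*sqrt(3)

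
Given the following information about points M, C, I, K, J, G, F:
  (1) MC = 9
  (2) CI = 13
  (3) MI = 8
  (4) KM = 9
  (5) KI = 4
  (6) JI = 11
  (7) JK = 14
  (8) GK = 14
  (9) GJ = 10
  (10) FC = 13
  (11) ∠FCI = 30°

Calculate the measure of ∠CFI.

Step 1: By the law of cosines on triangle FCI: FI² = 13² + 13² − 2·13·13·cos(30°) = 45.28, so FI ≈ 6.73.
Step 2: By the inverse law of cosines on triangle CFI: cos(∠CFI) = (13² + 6.73² − 13²) / (2·13·6.73) = 45.28/174.96 = 0.2588, so ∠CFI = 75°.

Therefore, the measure of angle ∠CFI = 75°.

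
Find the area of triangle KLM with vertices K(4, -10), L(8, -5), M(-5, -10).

The Shoelace formula computes the area from vertex coordinates by summing cross products.
For vertices (4,-10), (8,-5), (-5,-10):
Signed sum = 4*-5 - 8*-10 + 8*-10 - -5*-5 + -5*-10 - 4*-10
= 60 + -105 + 90 = 45
Area = (1/2)|45| = 45/2.

45/2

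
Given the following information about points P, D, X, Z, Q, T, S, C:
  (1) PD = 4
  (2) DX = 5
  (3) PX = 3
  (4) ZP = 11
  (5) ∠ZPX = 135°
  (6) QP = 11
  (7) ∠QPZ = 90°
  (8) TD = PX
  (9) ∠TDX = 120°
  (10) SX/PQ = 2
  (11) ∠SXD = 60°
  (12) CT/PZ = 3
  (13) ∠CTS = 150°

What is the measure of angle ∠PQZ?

Step 1: By the law of cosines on triangle QPZ: QZ² = 11² + 11² − 2·11·11·cos(90°) = 242, so QZ = 11·√2.
Step 2: By the inverse law of cosines on triangle PQZ: cos(∠PQZ) = (11² + (11·√2)² − 11²) / (2·11·11·√2) = 242/342.24 = 0.7071, so ∠PQZ = 45°.

Therefore, the measure of angle ∠PQZ = 45°.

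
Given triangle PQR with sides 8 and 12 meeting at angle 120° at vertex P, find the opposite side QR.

When two sides and the included angle are known, the law of cosines gives the third side.
c^2 = a^2 + b^2 - 2ab cos(C) generalizes the Pythagorean theorem to non-right triangles.
Here: QR^2 = 64 + 144 - 192*(-1/2) = 304
QR = 4*sqrt(19)

4*sqrt(19)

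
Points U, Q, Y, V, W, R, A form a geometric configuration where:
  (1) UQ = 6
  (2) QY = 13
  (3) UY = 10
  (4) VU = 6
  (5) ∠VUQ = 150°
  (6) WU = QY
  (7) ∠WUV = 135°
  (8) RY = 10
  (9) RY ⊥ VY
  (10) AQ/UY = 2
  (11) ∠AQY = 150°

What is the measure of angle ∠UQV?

Step 1: By the law of cosines on triangle QUV: QV² = 6² + 6² − 2·6·6·cos(150°) = 134.35, so QV ≈ 11.59.
Step 2: By the inverse law of cosines on triangle UQV: cos(∠UQV) = (6² + 11.59² − 6²) / (2·6·11.59) = 134.35/139.09 = 0.9659, so ∠UQV = 15°.

Therefore, the measure of angle ∠UQV = 15°.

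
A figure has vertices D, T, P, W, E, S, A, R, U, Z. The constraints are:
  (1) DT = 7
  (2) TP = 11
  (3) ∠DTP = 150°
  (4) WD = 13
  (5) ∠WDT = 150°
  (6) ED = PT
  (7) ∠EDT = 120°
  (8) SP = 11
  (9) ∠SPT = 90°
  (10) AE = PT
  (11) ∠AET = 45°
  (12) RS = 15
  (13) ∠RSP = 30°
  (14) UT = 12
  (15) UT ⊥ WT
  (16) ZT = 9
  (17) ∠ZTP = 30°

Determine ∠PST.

Step 1: By the law of cosines on triangle SPT: ST² = 11² + 11² − 2·11·11·cos(90°) = 242, so ST = 11·√2.
Step 2: By the inverse law of cosines on triangle PST: cos(∠PST) = (11² + (11·√2)² − 11²) / (2·11·11·√2) = 242/342.24 = 0.7071, so ∠PST = 45°.

Therefore, the measure of angle ∠PST = 45°.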